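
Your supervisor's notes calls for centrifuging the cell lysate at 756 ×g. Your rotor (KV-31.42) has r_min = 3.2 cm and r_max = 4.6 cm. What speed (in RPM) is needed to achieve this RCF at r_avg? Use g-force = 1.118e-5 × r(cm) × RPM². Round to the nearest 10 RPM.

r_avg = (3.2 + 4.6) / 2 = 3.9 cm
756 = 1.118 × 10⁻⁵ × 3.9 × N²
N² = 756 / (4.3602 × 10⁻⁵) = 17,338,654
N ≈ √17,338,654 ≈ 4,164.0

N ≈ 4160 RPM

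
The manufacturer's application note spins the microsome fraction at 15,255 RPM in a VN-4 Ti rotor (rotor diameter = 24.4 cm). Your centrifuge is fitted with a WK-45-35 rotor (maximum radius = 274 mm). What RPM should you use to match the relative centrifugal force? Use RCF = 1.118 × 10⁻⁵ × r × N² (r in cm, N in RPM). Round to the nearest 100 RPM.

Original rotor: r = 24.4 / 2 = 12.2 cm
RCF_original = 1.118 × 10⁻⁵ × 12.2 × (15255)² = 1.118 × 10⁻⁵ × 12.2 × 232,715,025 ≈ 31,741.4 × g
Your rotor: r = 274 mm = 27.4 cm
31,741.4 = 1.118 × 10⁻⁵ × 27.4 × N²
N² = 31,741.4 / (30.6332 × 10⁻⁵) = 103,617,644
N ≈ √103,617,644 ≈ 10,179.3

≈ 10200 RPM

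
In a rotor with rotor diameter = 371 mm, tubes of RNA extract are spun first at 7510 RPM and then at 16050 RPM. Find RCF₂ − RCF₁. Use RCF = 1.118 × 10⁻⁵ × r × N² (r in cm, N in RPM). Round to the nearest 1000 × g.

r = 371 mm / 2 = 185.5 mm = 18.55 cm
RCF₁ = 1.118 × 10⁻⁵ × 18.55 × (7510)² = 1.118 × 10⁻⁵ × 18.55 × 56,400,100 ≈ 11,696.8 × g
RCF₂ = 1.118 × 10⁻⁵ × 18.55 × (16050)² = 1.118 × 10⁻⁵ × 18.55 × 257,602,500 ≈ 53,423.9 × g
Increase = 53,423.9 − 11,696.8 = 41,727.1

42000 ×g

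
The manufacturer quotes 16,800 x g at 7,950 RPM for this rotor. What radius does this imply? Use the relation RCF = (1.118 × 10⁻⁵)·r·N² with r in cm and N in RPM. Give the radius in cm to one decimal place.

≈ 23.8 cm

16800 = 1.118 × 10⁻⁵ × r × (7950)²
r = 16800 / (1.118 × 10⁻⁵ × 63,202,500) = 16800 / 706.604 ≈ 23.776 cm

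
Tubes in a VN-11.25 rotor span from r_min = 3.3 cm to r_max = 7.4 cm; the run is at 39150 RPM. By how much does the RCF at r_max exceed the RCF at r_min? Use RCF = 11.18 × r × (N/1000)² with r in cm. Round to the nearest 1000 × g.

≈ 70000 × g

ΔRCF = 11.18 × (r_max − r_min) × (N/1000)² = 11.18 × 4.1 × 1,532.7225 ≈ 70,256.9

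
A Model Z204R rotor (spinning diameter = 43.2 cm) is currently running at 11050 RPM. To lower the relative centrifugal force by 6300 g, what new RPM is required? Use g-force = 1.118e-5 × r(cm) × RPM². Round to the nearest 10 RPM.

r = 43.2 / 2 = 21.6 cm
Current RCF = 1.118 × 10⁻⁵ × 21.6 × (11050)² = 1.118 × 10⁻⁵ × 21.6 × 122,102,500 ≈ 29,486.3 × g
Target RCF = 29,486.3 − 6,300 = 23,186.3 × g
N² = 23,186.3 / (24.1488 × 10⁻⁵) = 96,014,295
N ≈ √96,014,295 ≈ 9,798.7

N₂ ≈ 9800 RPM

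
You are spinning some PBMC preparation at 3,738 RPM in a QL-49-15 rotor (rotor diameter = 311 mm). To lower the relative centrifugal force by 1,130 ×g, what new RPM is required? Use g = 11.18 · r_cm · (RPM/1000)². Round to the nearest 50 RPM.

r = 311 mm / 2 = 155.5 mm = 15.55 cm
Current RCF = 11.18 × 15.55 × (3.738)² = 11.18 × 15.55 × 13.972644 ≈ 2,429.1 × g
Target RCF = 2,429.1 − 1,130 = 1,299.1 × g
(N/1000)² = 1,299.1 / 173.849 = 7.472577
N = 1000 × √7.472577 ≈ 2,733.6

≈ 2750 RPM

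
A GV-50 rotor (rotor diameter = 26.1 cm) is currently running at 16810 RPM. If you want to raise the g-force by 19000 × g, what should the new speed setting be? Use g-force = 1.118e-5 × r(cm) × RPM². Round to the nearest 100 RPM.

N₂ ≈ 20300 RPM

r = 26.1 / 2 = 13.05 cm
Current RCF = 1.118 × 10⁻⁵ × 13.05 × (16810)² = 1.118 × 10⁻⁵ × 13.05 × 282,576,100 ≈ 41,227.6 × g
Target RCF = 41,227.6 + 19,000 = 60,227.6 × g
N² = 60,227.6 / (14.5899 × 10⁻⁵) = 412,803,378
N ≈ √412,803,378 ≈ 20,317.6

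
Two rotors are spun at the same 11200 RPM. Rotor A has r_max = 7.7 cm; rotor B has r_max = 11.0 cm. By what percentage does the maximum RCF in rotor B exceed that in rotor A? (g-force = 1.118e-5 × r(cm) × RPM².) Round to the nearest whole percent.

At equal RPM, RCF scales linearly with r: ratio = 11.0 / 7.7 = 1.4286.
So rotor B delivers 42.9% more g-force.

43%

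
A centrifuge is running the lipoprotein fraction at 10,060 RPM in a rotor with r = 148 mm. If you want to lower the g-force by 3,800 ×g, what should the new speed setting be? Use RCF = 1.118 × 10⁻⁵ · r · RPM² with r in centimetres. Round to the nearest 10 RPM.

≈ 8850 RPM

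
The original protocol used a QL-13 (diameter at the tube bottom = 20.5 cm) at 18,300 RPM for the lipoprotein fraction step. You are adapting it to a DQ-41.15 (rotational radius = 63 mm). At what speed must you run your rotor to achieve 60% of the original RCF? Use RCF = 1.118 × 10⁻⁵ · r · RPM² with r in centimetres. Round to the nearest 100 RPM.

Original rotor: r = 20.5 / 2 = 10.25 cm
RCF_original = 1.118 × 10⁻⁵ × 10.25 × (18300)² = 1.118 × 10⁻⁵ × 10.25 × 334,890,000 ≈ 38,376.7 × g
Target RCF = 0.6 × 38,376.7 ≈ 23,026 × g
Your rotor: r = 63 mm = 6.3 cm
23,026 = 1.118 × 10⁻⁵ × 6.3 × N²
N² = 23,026 / (7.0434 × 10⁻⁵) = 326,915,978
N ≈ √326,915,978 ≈ 18,080.8

18100 RPM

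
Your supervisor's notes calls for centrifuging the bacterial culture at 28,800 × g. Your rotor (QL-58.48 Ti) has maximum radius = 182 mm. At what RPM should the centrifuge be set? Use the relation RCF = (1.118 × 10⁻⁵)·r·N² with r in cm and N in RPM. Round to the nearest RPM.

11897 RPM

r = 182 mm = 18.2 cm
RCF = 1.118 × 10⁻⁵ × r × N²
28,800 = 1.118 × 10⁻⁵ × 18.2 × N²
N² = 28,800 / (20.3476 × 10⁻⁵) = 141,540,034
N ≈ √141,540,034 ≈ 11,897.1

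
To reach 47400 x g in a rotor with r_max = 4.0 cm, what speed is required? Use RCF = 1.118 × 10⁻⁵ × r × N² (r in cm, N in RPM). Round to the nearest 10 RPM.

47,400 = 1.118 × 10⁻⁵ × 4 × N²
N² = 47,400 / (4.472 × 10⁻⁵) = 1,059,928,444
N ≈ √1,059,928,444 ≈ 32,556.5

32560 RPM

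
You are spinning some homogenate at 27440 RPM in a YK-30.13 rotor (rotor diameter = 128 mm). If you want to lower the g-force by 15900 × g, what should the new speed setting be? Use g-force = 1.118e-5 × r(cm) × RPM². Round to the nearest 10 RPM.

r = 128 mm / 2 = 64 mm = 6.4 cm
Current RCF = 1.118 × 10⁻⁵ × 6.4 × (27440)² = 1.118 × 10⁻⁵ × 6.4 × 752,953,600 ≈ 53,875.3 × g
Target RCF = 53,875.3 − 15,900 = 37,975.3 × g
N² = 37,975.3 / (7.1552 × 10⁻⁵) = 530,737,086
N ≈ √530,737,086 ≈ 23,037.7

N₂ ≈ 23040 RPM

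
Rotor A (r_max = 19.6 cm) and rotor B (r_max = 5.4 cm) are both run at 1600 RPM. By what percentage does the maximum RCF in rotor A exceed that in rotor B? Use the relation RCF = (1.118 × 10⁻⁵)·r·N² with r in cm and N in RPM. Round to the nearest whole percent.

At equal RPM, RCF scales linearly with r: ratio = 19.6 / 5.4 = 3.6296.
So rotor A delivers 263.0% more g-force.

263%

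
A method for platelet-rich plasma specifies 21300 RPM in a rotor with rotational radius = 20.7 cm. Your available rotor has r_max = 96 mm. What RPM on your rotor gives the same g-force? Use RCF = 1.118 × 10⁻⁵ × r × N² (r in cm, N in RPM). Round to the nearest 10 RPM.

RCF_original = 1.118 × 10⁻⁵ × 20.7 × (21300)² = 1.118 × 10⁻⁵ × 20.7 × 453,690,000 ≈ 104,995.7 × g
Your rotor: r = 96 mm = 9.6 cm
104,995.7 = 1.118 × 10⁻⁵ × 9.6 × N²
N² = 104,995.7 / (10.7328 × 10⁻⁵) = 978,269,417
N ≈ √978,269,417 ≈ 31,277.3

≈ 31280 RPM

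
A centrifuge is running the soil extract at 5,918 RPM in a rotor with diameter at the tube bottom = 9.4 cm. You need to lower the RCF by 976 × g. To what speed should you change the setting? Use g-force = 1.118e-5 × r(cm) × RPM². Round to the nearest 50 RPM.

N₂ ≈ 4050 RPM

r = 9.4 / 2 = 4.7 cm
Current RCF = 1.118 × 10⁻⁵ × 4.7 × (5918)² = 1.118 × 10⁻⁵ × 4.7 × 35,022,724 ≈ 1,840.3 × g
Target RCF = 1,840.3 − 976 = 864.3 × g
N² = 864.3 / (5.2546 × 10⁻⁵) = 16,448,445
N ≈ √16,448,445 ≈ 4,055.7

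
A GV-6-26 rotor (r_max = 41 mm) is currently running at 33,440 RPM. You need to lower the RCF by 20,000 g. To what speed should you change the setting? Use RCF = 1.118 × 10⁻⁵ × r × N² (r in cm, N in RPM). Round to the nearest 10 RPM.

r = 41 mm = 4.1 cm
Current RCF = 1.118 × 10⁻⁵ × 4.1 × (33440)² = 1.118 × 10⁻⁵ × 4.1 × 1,118,233,600 ≈ 51,257.6 × g
Target RCF = 51,257.6 − 20,000 = 31,257.6 × g
N² = 31,257.6 / (4.5838 × 10⁻⁵) = 681,914,569
N ≈ √681,914,569 ≈ 26,113.5

26110 RPM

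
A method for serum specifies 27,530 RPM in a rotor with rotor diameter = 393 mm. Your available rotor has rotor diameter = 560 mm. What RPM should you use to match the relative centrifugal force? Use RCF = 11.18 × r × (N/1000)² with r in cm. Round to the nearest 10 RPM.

Original rotor: r = 393 mm / 2 = 196.5 mm = 19.65 cm
RCF = 11.18 × r × (N/1000)²
RCF_original = 11.18 × 19.65 × (27.53)² = 11.18 × 19.65 × 757.9009 ≈ 166,501 × g
Your rotor: r = 560 mm / 2 = 280 mm = 28 cm
166,501 = 11.18 × 28 × (N/1000)²
(N/1000)² = 166,501 / 313.04 = 531.8841
N = 1000 × √531.8841 ≈ 23,062.6

≈ 23060 RPM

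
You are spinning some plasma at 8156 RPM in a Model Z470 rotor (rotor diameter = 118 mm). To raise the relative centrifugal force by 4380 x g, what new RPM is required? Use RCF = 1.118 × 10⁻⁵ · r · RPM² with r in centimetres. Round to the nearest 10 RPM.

11530 RPM

r = 118 mm / 2 = 59 mm = 5.9 cm
Current RCF = 1.118 × 10⁻⁵ × 5.9 × (8156)² = 1.118 × 10⁻⁵ × 5.9 × 66,520,336 ≈ 4,387.8 × g
Target RCF = 4,387.8 + 4,380 = 8,767.8 × g
N² = 8,767.8 / (6.5962 × 10⁻⁵) = 132,921,985
N ≈ √132,921,985 ≈ 11,529.2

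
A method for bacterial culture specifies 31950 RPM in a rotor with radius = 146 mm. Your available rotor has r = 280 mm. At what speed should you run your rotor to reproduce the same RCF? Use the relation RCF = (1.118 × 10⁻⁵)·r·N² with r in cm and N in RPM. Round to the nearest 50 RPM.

Original rotor: r = 146 mm = 14.6 cm
RCF_original = 1.118 × 10⁻⁵ × 14.6 × (31950)² = 1.118 × 10⁻⁵ × 14.6 × 1,020,802,500 ≈ 166,623.6 × g
Your rotor: r = 280 mm = 28.0 cm
166,623.6 = 1.118 × 10⁻⁵ × 28 × N²
N² = 166,623.6 / (31.304 × 10⁻⁵) = 532,275,748
N ≈ √532,275,748 ≈ 23,071.1

≈ 23050 RPM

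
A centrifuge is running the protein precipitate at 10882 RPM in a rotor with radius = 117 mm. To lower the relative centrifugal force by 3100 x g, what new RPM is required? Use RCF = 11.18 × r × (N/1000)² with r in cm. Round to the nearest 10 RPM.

≈ 9730 RPM

r = 117 mm = 11.7 cm
Current RCF = 11.18 × 11.7 × (10.882)² = 11.18 × 11.7 × 118.417924 ≈ 15,489.8 × g
Target RCF = 15,489.8 − 3,100 = 12,389.8 × g
(N/1000)² = 12,389.8 / 130.806 = 94.7189
N = 1000 × √94.7189 ≈ 9,732.4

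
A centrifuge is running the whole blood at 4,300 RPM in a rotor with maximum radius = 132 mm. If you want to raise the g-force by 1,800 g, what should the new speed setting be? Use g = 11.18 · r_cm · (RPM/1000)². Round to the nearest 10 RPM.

≈ 5540 RPM

r = 132 mm = 13.2 cm
Current RCF = 11.18 × 13.2 × (4.3)² = 11.18 × 13.2 × 18.49 ≈ 2,728.7 × g
Target RCF = 2,728.7 + 1,800 = 4,528.7 × g
(N/1000)² = 4,528.7 / 147.576 = 30.68724
N = 1000 × √30.68724 ≈ 5,539.6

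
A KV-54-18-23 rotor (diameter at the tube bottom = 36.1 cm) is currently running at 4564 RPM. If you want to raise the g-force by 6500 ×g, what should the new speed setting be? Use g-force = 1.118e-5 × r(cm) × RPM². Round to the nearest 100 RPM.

≈ 7300 RPM

r = 36.1 / 2 = 18.05 cm
Current RCF = 1.118 × 10⁻⁵ × 18.05 × (4564)² = 1.118 × 10⁻⁵ × 18.05 × 20,830,096 ≈ 4,203.5 × g
Target RCF = 4,203.5 + 6,500 = 10,703.5 × g
N² = 10,703.5 / (20.1799 × 10⁻⁵) = 53,040,402
N ≈ √53,040,402 ≈ 7,282.9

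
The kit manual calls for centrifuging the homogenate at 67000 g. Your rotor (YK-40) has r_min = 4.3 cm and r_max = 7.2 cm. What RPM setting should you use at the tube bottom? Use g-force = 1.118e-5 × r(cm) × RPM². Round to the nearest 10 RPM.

≈ 28850 RPM

Use r_max = 7.2 cm.
67,000 = 1.118 × 10⁻⁵ × 7.2 × N²
N² = 67,000 / (8.0496 × 10⁻⁵) = 832,339,495
N ≈ √832,339,495 ≈ 28,850.3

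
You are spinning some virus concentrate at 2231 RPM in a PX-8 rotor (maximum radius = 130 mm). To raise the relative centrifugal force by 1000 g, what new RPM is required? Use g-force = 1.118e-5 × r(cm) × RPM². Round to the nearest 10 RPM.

3440 RPM

r = 130 mm = 13.0 cm
Current RCF = 1.118 × 10⁻⁵ × 13 × (2231)² = 1.118 × 10⁻⁵ × 13 × 4,977,361 ≈ 723.4 × g
Target RCF = 723.4 + 1,000 = 1,723.4 × g
N² = 1,723.4 / (14.534 × 10⁻⁵) = 11,857,713
N ≈ √11,857,713 ≈ 3,443.5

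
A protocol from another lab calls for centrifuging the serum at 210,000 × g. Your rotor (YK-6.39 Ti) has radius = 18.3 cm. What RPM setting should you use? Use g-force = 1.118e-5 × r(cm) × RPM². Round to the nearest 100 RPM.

≈ 32000 RPM

210,000 = 1.118 × 10⁻⁵ × 18.3 × N²
N² = 210,000 / (20.4594 × 10⁻⁵) = 1,026,423,062
N ≈ √1,026,423,062 ≈ 32,037.8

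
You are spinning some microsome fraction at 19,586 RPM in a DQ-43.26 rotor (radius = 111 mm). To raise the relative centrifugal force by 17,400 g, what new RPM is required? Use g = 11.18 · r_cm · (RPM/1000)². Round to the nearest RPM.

N₂ ≈ 22887 RPM

r = 111 mm = 11.1 cm
Current RCF = 11.18 × 11.1 × (19.586)² = 11.18 × 11.1 × 383.611396 ≈ 47,605.4 × g
Target RCF = 47,605.4 + 17,400 = 65,005.4 × g
(N/1000)² = 65,005.4 / 124.098 = 523.8231
N = 1000 × √523.8231 ≈ 22,887.2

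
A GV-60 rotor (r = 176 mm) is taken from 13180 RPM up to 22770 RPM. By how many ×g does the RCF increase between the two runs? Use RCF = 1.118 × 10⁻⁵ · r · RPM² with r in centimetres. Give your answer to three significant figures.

67800 ×g

r = 176 mm = 17.6 cm
RCF₁ = 1.118 × 10⁻⁵ × 17.6 × (13180)² = 1.118 × 10⁻⁵ × 17.6 × 173,712,400 ≈ 34,181 × g
RCF₂ = 1.118 × 10⁻⁵ × 17.6 × (22770)² = 1.118 × 10⁻⁵ × 17.6 × 518,472,900 ≈ 102,018.9 × g
Increase = 102,018.9 − 34,181 = 67,837.9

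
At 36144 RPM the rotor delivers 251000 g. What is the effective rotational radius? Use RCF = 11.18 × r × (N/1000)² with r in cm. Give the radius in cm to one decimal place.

≈ 17.2 cm

RCF = 11.18 × r × (N/1000)²
251000 = 11.18 × r × (36.144)²
r = 251000 / (11.18 × 1306.388736) = 251000 / 14605.43 ≈ 17.185 cm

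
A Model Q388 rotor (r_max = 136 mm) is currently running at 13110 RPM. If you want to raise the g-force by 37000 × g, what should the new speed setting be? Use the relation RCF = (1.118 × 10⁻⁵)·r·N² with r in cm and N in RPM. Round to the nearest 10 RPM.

r = 136 mm = 13.6 cm
Current RCF = 1.118 × 10⁻⁵ × 13.6 × (13110)² = 1.118 × 10⁻⁵ × 13.6 × 171,872,100 ≈ 26,132.8 × g
Target RCF = 26,132.8 + 37,000 = 63,132.8 × g
N² = 63,132.8 / (15.2048 × 10⁻⁵) = 415,216,248
N ≈ √415,216,248 ≈ 20,376.9

20380 RPM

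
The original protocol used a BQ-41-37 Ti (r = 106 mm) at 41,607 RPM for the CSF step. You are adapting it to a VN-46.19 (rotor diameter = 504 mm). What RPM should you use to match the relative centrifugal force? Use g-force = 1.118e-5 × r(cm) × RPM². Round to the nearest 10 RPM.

Original rotor: r = 106 mm = 10.6 cm
RCF = 1.118 × 10⁻⁵ × r × N²
RCF_original = 1.118 × 10⁻⁵ × 10.6 × (41607)² = 1.118 × 10⁻⁵ × 10.6 × 1,731,142,449 ≈ 205,154.2 × g
Your rotor: r = 504 mm / 2 = 252 mm = 25.2 cm
205,154.2 = 1.118 × 10⁻⁵ × 25.2 × N²
N² = 205,154.2 / (28.1736 × 10⁻⁵) = 728,178,862
N ≈ √728,178,862 ≈ 26,984.8

26980 RPM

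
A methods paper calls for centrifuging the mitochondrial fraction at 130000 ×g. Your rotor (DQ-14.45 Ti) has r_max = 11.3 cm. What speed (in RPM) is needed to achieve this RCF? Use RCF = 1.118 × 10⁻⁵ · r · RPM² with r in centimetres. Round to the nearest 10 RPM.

≈ 32080 RPM

130,000 = 1.118 × 10⁻⁵ × 11.3 × N²
N² = 130,000 / (12.6334 × 10⁻⁵) = 1,029,018,317
N ≈ √1,029,018,317 ≈ 32,078.3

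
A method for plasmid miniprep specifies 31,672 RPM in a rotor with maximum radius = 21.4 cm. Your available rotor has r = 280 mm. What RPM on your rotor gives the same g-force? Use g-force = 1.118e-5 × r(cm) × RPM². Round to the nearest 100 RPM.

≈ 27700 RPM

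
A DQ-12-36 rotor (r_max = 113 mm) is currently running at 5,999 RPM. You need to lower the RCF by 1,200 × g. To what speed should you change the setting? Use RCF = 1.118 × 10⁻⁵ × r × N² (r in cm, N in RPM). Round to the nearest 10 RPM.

≈ 5150 RPM

r = 113 mm = 11.3 cm
Current RCF = 1.118 × 10⁻⁵ × 11.3 × (5999)² = 1.118 × 10⁻⁵ × 11.3 × 35,988,001 ≈ 4,546.5 × g
Target RCF = 4,546.5 − 1,200 = 3,346.5 × g
N² = 3,346.5 / (12.6334 × 10⁻⁵) = 26,489,306
N ≈ √26,489,306 ≈ 5,146.8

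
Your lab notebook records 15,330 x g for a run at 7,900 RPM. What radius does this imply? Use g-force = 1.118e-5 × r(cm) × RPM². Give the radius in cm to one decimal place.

RCF = 1.118 × 10⁻⁵ × r × N²
15330 = 1.118 × 10⁻⁵ × r × (7900)²
r = 15330 / (1.118 × 10⁻⁵ × 62,410,000) = 15330 / 697.7438 ≈ 21.971 cm

22.0 cm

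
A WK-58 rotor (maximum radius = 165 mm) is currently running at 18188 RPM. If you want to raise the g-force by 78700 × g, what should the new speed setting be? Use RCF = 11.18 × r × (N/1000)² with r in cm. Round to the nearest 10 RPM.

r = 165 mm = 16.5 cm
Current RCF = 11.18 × 16.5 × (18.188)² = 11.18 × 16.5 × 330.803344 ≈ 61,023.3 × g
Target RCF = 61,023.3 + 78,700 = 139,723.3 × g
(N/1000)² = 139,723.3 / 184.47 = 757.431
N = 1000 × √757.431 ≈ 27,521.5

≈ 27520 RPM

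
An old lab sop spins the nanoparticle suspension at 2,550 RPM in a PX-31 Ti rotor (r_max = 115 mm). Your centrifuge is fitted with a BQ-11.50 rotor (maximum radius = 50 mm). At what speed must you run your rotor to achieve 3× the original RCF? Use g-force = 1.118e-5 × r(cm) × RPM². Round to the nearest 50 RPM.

≈ 6700 RPM

Original rotor: r = 115 mm = 11.5 cm
RCF = 1.118 × 10⁻⁵ × r × N²
RCF_original = 1.118 × 10⁻⁵ × 11.5 × (2550)² = 1.118 × 10⁻⁵ × 11.5 × 6,502,500 ≈ 836 × g
Target RCF = 3 × 836 ≈ 2,508 × g
Your rotor: r = 50 mm = 5.0 cm
2,508 = 1.118 × 10⁻⁵ × 5 × N²
N² = 2,508 / (5.59 × 10⁻⁵) = 44,865,832
N ≈ √44,865,832 ≈ 6,698.2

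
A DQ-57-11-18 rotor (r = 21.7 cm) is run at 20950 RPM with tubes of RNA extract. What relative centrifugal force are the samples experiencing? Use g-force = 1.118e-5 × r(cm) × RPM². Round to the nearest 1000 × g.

106000 g

RCF = 1.118 × 10⁻⁵ × 21.7 × (20950)² = 1.118 × 10⁻⁵ × 21.7 × 438,902,500 ≈ 106,480.4 × g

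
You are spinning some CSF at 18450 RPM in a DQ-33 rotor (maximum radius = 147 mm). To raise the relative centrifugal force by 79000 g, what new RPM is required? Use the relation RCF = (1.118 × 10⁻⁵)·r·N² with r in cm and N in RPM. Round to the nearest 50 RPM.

r = 147 mm = 14.7 cm
Current RCF = 1.118 × 10⁻⁵ × 14.7 × (18450)² = 1.118 × 10⁻⁵ × 14.7 × 340,402,500 ≈ 55,943.8 × g
Target RCF = 55,943.8 + 79,000 = 134,943.8 × g
N² = 134,943.8 / (16.4346 × 10⁻⁵) = 821,095,737
N ≈ √821,095,737 ≈ 28,654.8

28650 RPM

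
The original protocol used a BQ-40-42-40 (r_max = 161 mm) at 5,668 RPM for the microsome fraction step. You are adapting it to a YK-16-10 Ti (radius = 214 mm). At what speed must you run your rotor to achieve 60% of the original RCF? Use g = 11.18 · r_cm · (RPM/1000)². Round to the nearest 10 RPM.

Original rotor: r = 161 mm = 16.1 cm
RCF = 11.18 × r × (N/1000)²
RCF_original = 11.18 × 16.1 × (5.668)² = 11.18 × 16.1 × 32.126224 ≈ 5,782.7 × g
Target RCF = 0.6 × 5,782.7 ≈ 3,469.6 × g
Your rotor: r = 214 mm = 21.4 cm
3,469.6 = 11.18 × 21.4 × (N/1000)²
(N/1000)² = 3,469.6 / 239.252 = 14.50186
N = 1000 × √14.50186 ≈ 3,808.1

≈ 3810 RPM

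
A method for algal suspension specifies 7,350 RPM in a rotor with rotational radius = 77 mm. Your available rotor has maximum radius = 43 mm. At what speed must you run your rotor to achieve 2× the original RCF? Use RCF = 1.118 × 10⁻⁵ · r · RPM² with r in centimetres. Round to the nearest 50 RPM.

Original rotor: r = 77 mm = 7.7 cm
RCF_original = 1.118 × 10⁻⁵ × 7.7 × (7350)² = 1.118 × 10⁻⁵ × 7.7 × 54,022,500 ≈ 4,650.6 × g
Target RCF = 2 × 4,650.6 ≈ 9,301.2 × g
Your rotor: r = 43 mm = 4.3 cm
9,301.2 = 1.118 × 10⁻⁵ × 4.3 × N²
N² = 9,301.2 / (4.8074 × 10⁻⁵) = 193,476,723
N ≈ √193,476,723 ≈ 13,909.6

13900 RPM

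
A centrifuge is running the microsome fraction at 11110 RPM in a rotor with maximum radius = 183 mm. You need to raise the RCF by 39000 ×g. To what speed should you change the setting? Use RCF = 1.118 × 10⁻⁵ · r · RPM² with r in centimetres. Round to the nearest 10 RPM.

N₂ ≈ 17720 RPM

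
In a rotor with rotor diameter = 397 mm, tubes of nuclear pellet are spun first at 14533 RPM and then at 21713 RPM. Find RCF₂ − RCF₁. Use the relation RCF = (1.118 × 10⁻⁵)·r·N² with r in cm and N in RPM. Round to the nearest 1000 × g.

r = 397 mm / 2 = 198.5 mm = 19.85 cm
RCF₁ = 1.118 × 10⁻⁵ × 19.85 × (14533)² = 1.118 × 10⁻⁵ × 19.85 × 211,208,089 ≈ 46,871.9 × g
RCF₂ = 1.118 × 10⁻⁵ × 19.85 × (21713)² = 1.118 × 10⁻⁵ × 19.85 × 471,454,369 ≈ 104,626.6 × g
Increase = 104,626.6 − 46,871.9 = 57,754.7

≈ 58000 × g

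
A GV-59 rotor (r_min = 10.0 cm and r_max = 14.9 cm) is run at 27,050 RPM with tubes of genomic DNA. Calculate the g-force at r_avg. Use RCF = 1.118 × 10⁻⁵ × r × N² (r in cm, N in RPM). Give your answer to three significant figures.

RCF ≈ 102000 x g

r_avg = (10.0 + 14.9) / 2 = 12.45 cm
RCF = 1.118 × 10⁻⁵ × 12.45 × (27050)² = 1.118 × 10⁻⁵ × 12.45 × 731,702,500 ≈ 101,846.4 × g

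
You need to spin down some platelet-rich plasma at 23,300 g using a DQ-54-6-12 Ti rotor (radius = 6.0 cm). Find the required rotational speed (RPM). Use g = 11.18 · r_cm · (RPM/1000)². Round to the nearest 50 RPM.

18650 RPM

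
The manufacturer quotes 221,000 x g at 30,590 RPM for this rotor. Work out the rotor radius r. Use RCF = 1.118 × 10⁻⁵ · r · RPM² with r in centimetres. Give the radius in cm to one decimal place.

221000 = 1.118 × 10⁻⁵ × r × (30590)²
r = 221000 / (1.118 × 10⁻⁵ × 935,748,100) = 221000 / 10461.66 ≈ 21.125 cm

≈ 21.1 cm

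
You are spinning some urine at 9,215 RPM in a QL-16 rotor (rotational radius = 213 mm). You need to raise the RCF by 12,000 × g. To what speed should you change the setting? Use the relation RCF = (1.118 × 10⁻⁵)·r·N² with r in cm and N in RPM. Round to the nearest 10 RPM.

≈ 11630 RPM

r = 213 mm = 21.3 cm
Current RCF = 1.118 × 10⁻⁵ × 21.3 × (9215)² = 1.118 × 10⁻⁵ × 21.3 × 84,916,225 ≈ 20,221.4 × g
Target RCF = 20,221.4 + 12,000 = 32,221.4 × g
N² = 32,221.4 / (23.8134 × 10⁻⁵) = 135,307,852
N ≈ √135,307,852 ≈ 11,632.2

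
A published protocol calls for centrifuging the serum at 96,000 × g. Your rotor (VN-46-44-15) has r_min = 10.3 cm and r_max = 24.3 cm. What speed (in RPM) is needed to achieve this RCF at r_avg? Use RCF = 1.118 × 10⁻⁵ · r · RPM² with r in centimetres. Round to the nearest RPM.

22279 RPM

r_avg = (10.3 + 24.3) / 2 = 17.3 cm
96,000 = 1.118 × 10⁻⁵ × 17.3 × N²
N² = 96,000 / (19.3414 × 10⁻⁵) = 496,344,629
N ≈ √496,344,629 ≈ 22,278.8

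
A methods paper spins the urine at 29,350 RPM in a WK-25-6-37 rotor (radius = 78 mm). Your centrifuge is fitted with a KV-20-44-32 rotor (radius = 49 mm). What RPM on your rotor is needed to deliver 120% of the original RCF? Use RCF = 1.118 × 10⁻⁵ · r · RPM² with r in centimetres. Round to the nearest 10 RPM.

40560 RPM

Original rotor: r = 78 mm = 7.8 cm
RCF = 1.118 × 10⁻⁵ × r × N²
RCF_original = 1.118 × 10⁻⁵ × 7.8 × (29350)² = 1.118 × 10⁻⁵ × 7.8 × 861,422,500 ≈ 75,119.5 × g
Target RCF = 1.2 × 75,119.5 ≈ 90,143.4 × g
Your rotor: r = 49 mm = 4.9 cm
90,143.4 = 1.118 × 10⁻⁵ × 4.9 × N²
N² = 90,143.4 / (5.4782 × 10⁻⁵) = 1,645,493,045
N ≈ √1,645,493,045 ≈ 40,564.7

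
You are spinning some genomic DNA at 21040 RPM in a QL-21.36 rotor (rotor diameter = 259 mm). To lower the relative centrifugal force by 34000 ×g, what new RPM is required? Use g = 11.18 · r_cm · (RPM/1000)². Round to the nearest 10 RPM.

N₂ ≈ 14420 RPM

r = 259 mm / 2 = 129.5 mm = 12.95 cm
Current RCF = 11.18 × 12.95 × (21.04)² = 11.18 × 12.95 × 442.6816 ≈ 64,091.9 × g
Target RCF = 64,091.9 − 34,000 = 30,091.9 × g
(N/1000)² = 30,091.9 / 144.781 = 207.8443
N = 1000 × √207.8443 ≈ 14,416.8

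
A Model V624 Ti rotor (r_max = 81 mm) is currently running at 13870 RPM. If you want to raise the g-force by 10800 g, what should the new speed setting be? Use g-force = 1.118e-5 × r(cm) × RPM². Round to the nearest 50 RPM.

r = 81 mm = 8.1 cm
Current RCF = 1.118 × 10⁻⁵ × 8.1 × (13870)² = 1.118 × 10⁻⁵ × 8.1 × 192,376,900 ≈ 17,421.3 × g
Target RCF = 17,421.3 + 10,800 = 28,221.3 × g
N² = 28,221.3 / (9.0558 × 10⁻⁵) = 311,637,845
N ≈ √311,637,845 ≈ 17,653.3

N₂ ≈ 17650 RPM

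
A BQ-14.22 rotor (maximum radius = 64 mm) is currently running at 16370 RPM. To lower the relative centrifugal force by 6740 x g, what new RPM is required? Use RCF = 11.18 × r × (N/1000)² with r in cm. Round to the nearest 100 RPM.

r = 64 mm = 6.4 cm
Current RCF = 11.18 × 6.4 × (16.37)² = 11.18 × 6.4 × 267.9769 ≈ 19,174.3 × g
Target RCF = 19,174.3 − 6,740 = 12,434.3 × g
(N/1000)² = 12,434.3 / 71.552 = 173.7799
N = 1000 × √173.7799 ≈ 13,182.6

N₂ ≈ 13200 RPM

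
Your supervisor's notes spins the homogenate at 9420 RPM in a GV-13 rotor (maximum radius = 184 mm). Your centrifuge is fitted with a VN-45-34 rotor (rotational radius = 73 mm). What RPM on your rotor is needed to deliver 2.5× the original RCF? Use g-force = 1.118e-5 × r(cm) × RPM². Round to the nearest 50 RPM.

Original rotor: r = 184 mm = 18.4 cm
RCF = 1.118 × 10⁻⁵ × r × N²
RCF_original = 1.118 × 10⁻⁵ × 18.4 × (9420)² = 1.118 × 10⁻⁵ × 18.4 × 88,736,400 ≈ 18,254.1 × g
Target RCF = 2.5 × 18,254.1 ≈ 45,635.2 × g
Your rotor: r = 73 mm = 7.3 cm
45,635.2 = 1.118 × 10⁻⁵ × 7.3 × N²
N² = 45,635.2 / (8.1614 × 10⁻⁵) = 559,158,968
N ≈ √559,158,968 ≈ 23,646.5

23650 RPM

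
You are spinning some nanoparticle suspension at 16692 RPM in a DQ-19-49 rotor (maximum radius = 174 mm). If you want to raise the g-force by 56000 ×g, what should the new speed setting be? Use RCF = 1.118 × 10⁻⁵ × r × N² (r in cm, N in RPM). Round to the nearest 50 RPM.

r = 174 mm = 17.4 cm
Current RCF = 1.118 × 10⁻⁵ × 17.4 × (16692)² = 1.118 × 10⁻⁵ × 17.4 × 278,622,864 ≈ 54,201.1 × g
Target RCF = 54,201.1 + 56,000 = 110,201.1 × g
N² = 110,201.1 / (19.4532 × 10⁻⁵) = 566,493,430
N ≈ √566,493,430 ≈ 23,801.1

23800 RPM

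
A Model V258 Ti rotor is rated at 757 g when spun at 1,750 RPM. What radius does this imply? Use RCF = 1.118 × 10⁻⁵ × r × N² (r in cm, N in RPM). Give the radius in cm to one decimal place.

757 = 1.118 × 10⁻⁵ × r × (1750)²
r = 757 / (1.118 × 10⁻⁵ × 3,062,500) = 757 / 34.23875 ≈ 22.109 cm

≈ 22.1 cm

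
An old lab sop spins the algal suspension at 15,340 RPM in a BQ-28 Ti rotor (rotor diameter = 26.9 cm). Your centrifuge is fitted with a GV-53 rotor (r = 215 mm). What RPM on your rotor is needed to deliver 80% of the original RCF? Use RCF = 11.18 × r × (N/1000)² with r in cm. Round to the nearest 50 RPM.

≈ 10850 RPM

Original rotor: r = 26.9 / 2 = 13.45 cm
RCF_original = 11.18 × 13.45 × (15.34)² = 11.18 × 13.45 × 235.3156 ≈ 35,384.6 × g
Target RCF = 0.8 × 35,384.6 ≈ 28,307.7 × g
Your rotor: r = 215 mm = 21.5 cm
28,307.7 = 11.18 × 21.5 × (N/1000)²
(N/1000)² = 28,307.7 / 240.37 = 117.7672
N = 1000 × √117.7672 ≈ 10,852.1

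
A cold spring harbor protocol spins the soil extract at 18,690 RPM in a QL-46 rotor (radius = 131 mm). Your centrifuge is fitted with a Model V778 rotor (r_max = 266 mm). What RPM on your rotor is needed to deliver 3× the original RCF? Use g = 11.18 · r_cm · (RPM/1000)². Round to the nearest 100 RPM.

Original rotor: r = 131 mm = 13.1 cm
RCF = 11.18 × r × (N/1000)²
RCF_original = 11.18 × 13.1 × (18.69)² = 11.18 × 13.1 × 349.3161 ≈ 51,160.1 × g
Target RCF = 3 × 51,160.1 ≈ 153,480.3 × g
Your rotor: r = 266 mm = 26.6 cm
153,480.3 = 11.18 × 26.6 × (N/1000)²
(N/1000)² = 153,480.3 / 297.388 = 516.0945
N = 1000 × √516.0945 ≈ 22,717.7

≈ 22700 RPM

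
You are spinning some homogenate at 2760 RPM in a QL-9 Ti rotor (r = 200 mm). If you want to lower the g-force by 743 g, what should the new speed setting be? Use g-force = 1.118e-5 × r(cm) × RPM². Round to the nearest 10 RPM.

N₂ ≈ 2070 RPM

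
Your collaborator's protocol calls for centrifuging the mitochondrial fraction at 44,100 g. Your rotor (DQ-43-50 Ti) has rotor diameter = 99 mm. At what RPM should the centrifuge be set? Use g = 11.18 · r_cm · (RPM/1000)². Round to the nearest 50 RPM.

≈ 28250 RPM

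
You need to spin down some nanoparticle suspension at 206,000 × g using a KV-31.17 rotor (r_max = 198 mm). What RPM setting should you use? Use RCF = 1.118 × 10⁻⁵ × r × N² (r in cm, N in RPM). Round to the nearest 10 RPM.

r = 198 mm = 19.8 cm
206,000 = 1.118 × 10⁻⁵ × 19.8 × N²
N² = 206,000 / (22.1364 × 10⁻⁵) = 930,593,954
N ≈ √930,593,954 ≈ 30,505.6

N ≈ 30510 RPM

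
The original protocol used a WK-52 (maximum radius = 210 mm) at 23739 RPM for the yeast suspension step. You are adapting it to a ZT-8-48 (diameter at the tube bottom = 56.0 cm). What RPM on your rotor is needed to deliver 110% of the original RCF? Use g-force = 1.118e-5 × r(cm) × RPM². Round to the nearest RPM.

Original rotor: r = 210 mm = 21.0 cm
RCF_original = 1.118 × 10⁻⁵ × 21 × (23739)² = 1.118 × 10⁻⁵ × 21 × 563,540,121 ≈ 132,307.9 × g
Target RCF = 1.1 × 132,307.9 ≈ 145,538.7 × g
Your rotor: r = 56.0 / 2 = 28 cm
145,538.7 = 1.118 × 10⁻⁵ × 28 × N²
N² = 145,538.7 / (31.304 × 10⁻⁵) = 464,920,457
N ≈ √464,920,457 ≈ 21,562.0

21562 RPM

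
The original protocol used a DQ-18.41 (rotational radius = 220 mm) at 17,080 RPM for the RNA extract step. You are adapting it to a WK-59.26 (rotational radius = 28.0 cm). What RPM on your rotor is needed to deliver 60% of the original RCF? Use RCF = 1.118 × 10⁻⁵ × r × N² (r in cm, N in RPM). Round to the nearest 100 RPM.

Original rotor: r = 220 mm = 22.0 cm
RCF_original = 1.118 × 10⁻⁵ × 22 × (17080)² = 1.118 × 10⁻⁵ × 22 × 291,726,400 ≈ 71,753 × g
Target RCF = 0.6 × 71,753 ≈ 43,051.8 × g
43,051.8 = 1.118 × 10⁻⁵ × 28 × N²
N² = 43,051.8 / (31.304 × 10⁻⁵) = 137,528,111
N ≈ √137,528,111 ≈ 11,727.2

11700 RPM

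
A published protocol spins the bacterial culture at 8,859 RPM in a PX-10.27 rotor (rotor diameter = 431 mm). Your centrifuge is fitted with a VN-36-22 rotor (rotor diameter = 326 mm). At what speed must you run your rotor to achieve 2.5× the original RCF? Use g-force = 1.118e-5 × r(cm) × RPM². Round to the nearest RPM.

Original rotor: r = 431 mm / 2 = 215.5 mm = 21.55 cm
RCF = 1.118 × 10⁻⁵ × r × N²
RCF_original = 1.118 × 10⁻⁵ × 21.55 × (8859)² = 1.118 × 10⁻⁵ × 21.55 × 78,481,881 ≈ 18,908.6 × g
Target RCF = 2.5 × 18,908.6 ≈ 47,271.5 × g
Your rotor: r = 326 mm / 2 = 163 mm = 16.3 cm
47,271.5 = 1.118 × 10⁻⁵ × 16.3 × N²
N² = 47,271.5 / (18.2234 × 10⁻⁵) = 259,400,002
N ≈ √259,400,002 ≈ 16,105.9

16106 RPM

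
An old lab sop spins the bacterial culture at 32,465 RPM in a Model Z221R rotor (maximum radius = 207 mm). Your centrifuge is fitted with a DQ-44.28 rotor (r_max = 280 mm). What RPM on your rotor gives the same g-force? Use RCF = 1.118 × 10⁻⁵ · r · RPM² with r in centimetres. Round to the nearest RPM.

Original rotor: r = 207 mm = 20.7 cm
RCF_original = 1.118 × 10⁻⁵ × 20.7 × (32465)² = 1.118 × 10⁻⁵ × 20.7 × 1,053,976,225 ≈ 243,917.5 × g
Your rotor: r = 280 mm = 28.0 cm
243,917.5 = 1.118 × 10⁻⁵ × 28 × N²
N² = 243,917.5 / (31.304 × 10⁻⁵) = 779,189,560
N ≈ √779,189,560 ≈ 27,914.0

27914 RPM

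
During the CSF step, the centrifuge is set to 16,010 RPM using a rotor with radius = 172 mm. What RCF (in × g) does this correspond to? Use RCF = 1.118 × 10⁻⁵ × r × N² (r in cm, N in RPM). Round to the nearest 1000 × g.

≈ 49000 × g

r = 172 mm = 17.2 cm
RCF = 1.118 × 10⁻⁵ × 17.2 × (16010)² = 1.118 × 10⁻⁵ × 17.2 × 256,320,100 ≈ 49,289.3 × g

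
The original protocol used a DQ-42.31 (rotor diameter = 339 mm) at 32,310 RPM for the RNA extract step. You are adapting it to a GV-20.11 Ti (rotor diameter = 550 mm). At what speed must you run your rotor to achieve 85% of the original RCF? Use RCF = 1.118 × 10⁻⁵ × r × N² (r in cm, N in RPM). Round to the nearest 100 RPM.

Original rotor: r = 339 mm / 2 = 169.5 mm = 16.95 cm
RCF = 1.118 × 10⁻⁵ × r × N²
RCF_original = 1.118 × 10⁻⁵ × 16.95 × (32310)² = 1.118 × 10⁻⁵ × 16.95 × 1,043,936,100 ≈ 197,826.9 × g
Target RCF = 0.85 × 197,826.9 ≈ 168,152.9 × g
Your rotor: r = 550 mm / 2 = 275 mm = 27.5 cm
168,152.9 = 1.118 × 10⁻⁵ × 27.5 × N²
N² = 168,152.9 / (30.745 × 10⁻⁵) = 546,927,631
N ≈ √546,927,631 ≈ 23,386.5

23400 RPM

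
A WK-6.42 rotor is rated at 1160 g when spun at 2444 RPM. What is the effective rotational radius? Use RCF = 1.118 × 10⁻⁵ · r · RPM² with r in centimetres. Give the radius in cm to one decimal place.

≈ 17.4 cm

1160 = 1.118 × 10⁻⁵ × r × (2444)²
r = 1160 / (1.118 × 10⁻⁵ × 5,973,136) = 1160 / 66.77966 ≈ 17.371 cm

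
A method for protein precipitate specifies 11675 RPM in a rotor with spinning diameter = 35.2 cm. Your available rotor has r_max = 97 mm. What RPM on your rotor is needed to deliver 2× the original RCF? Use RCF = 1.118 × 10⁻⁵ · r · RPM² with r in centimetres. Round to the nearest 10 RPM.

Original rotor: r = 35.2 / 2 = 17.6 cm
RCF_original = 1.118 × 10⁻⁵ × 17.6 × (11675)² = 1.118 × 10⁻⁵ × 17.6 × 136,305,625 ≈ 26,820.6 × g
Target RCF = 2 × 26,820.6 ≈ 53,641.2 × g
Your rotor: r = 97 mm = 9.7 cm
53,641.2 = 1.118 × 10⁻⁵ × 9.7 × N²
N² = 53,641.2 / (10.8446 × 10⁻⁵) = 494,635,118
N ≈ √494,635,118 ≈ 22,240.4

≈ 22240 RPM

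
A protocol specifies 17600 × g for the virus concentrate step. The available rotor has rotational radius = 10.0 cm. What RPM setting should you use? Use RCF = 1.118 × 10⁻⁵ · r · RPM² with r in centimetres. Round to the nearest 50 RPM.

RCF = 1.118 × 10⁻⁵ × r × N²
17,600 = 1.118 × 10⁻⁵ × 10 × N²
N² = 17,600 / (11.18 × 10⁻⁵) = 157,423,971
N ≈ √157,423,971 ≈ 12,546.9

≈ 12550 RPM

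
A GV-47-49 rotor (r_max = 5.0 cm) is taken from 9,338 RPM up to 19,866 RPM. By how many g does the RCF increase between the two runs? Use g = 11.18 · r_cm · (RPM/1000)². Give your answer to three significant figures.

17200 g

RCF₁ = 11.18 × 5 × (9.338)² = 11.18 × 5 × 87.198244 ≈ 4,874.4 × g
RCF₂ = 11.18 × 5 × (19.866)² = 11.18 × 5 × 394.657956 ≈ 22,061.4 × g
Increase = 22,061.4 − 4,874.4 = 17,187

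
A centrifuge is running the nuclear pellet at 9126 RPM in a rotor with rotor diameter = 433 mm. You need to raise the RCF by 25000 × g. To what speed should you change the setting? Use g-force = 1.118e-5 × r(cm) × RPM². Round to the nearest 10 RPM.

13660 RPM

r = 433 mm / 2 = 216.5 mm = 21.65 cm
Current RCF = 1.118 × 10⁻⁵ × 21.65 × (9126)² = 1.118 × 10⁻⁵ × 21.65 × 83,283,876 ≈ 20,158.6 × g
Target RCF = 20,158.6 + 25,000 = 45,158.6 × g
N² = 45,158.6 / (24.2047 × 10⁻⁵) = 186,569,551
N ≈ √186,569,551 ≈ 13,659.0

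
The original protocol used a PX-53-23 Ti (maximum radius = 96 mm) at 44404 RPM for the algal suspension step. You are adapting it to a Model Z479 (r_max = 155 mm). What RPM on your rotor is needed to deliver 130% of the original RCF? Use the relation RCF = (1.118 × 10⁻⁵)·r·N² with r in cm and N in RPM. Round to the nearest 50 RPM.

Original rotor: r = 96 mm = 9.6 cm
RCF_original = 1.118 × 10⁻⁵ × 9.6 × (44404)² = 1.118 × 10⁻⁵ × 9.6 × 1,971,715,216 ≈ 211,620.3 × g
Target RCF = 1.3 × 211,620.3 ≈ 275,106.4 × g
Your rotor: r = 155 mm = 15.5 cm
275,106.4 = 1.118 × 10⁻⁵ × 15.5 × N²
N² = 275,106.4 / (17.329 × 10⁻⁵) = 1,587,549,195
N ≈ √1,587,549,195 ≈ 39,844.1

39850 RPM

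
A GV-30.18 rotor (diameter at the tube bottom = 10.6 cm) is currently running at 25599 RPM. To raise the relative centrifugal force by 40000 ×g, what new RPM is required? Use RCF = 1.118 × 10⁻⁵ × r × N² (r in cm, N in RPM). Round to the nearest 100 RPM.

N₂ ≈ 36500 RPM

r = 10.6 / 2 = 5.3 cm
Current RCF = 1.118 × 10⁻⁵ × 5.3 × (25599)² = 1.118 × 10⁻⁵ × 5.3 × 655,308,801 ≈ 38,829.7 × g
Target RCF = 38,829.7 + 40,000 = 78,829.7 × g
N² = 78,829.7 / (5.9254 × 10⁻⁵) = 1,330,369,258
N ≈ √1,330,369,258 ≈ 36,474.2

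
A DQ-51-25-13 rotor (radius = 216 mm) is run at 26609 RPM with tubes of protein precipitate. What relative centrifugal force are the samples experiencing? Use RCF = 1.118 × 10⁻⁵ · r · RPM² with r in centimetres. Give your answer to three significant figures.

171000 × g

r = 216 mm = 21.6 cm
RCF = 1.118 × 10⁻⁵ × r × N²
RCF = 1.118 × 10⁻⁵ × 21.6 × (26609)² = 1.118 × 10⁻⁵ × 21.6 × 708,038,881 ≈ 170,982.9 × g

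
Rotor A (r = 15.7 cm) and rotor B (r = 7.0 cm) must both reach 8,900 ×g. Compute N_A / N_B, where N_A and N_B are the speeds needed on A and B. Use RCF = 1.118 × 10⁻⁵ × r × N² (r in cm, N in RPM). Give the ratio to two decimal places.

At fixed RCF, N ∝ 1/√r, so N_A/N_B = √(r_B/r_A) = √(7.0/15.7) = √0.445860 = 0.6677.

0.67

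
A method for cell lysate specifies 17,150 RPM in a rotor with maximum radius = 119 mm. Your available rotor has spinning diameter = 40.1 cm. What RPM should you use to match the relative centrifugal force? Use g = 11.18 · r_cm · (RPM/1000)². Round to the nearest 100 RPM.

≈ 13200 RPM

Original rotor: r = 119 mm = 11.9 cm
RCF = 11.18 × r × (N/1000)²
RCF_original = 11.18 × 11.9 × (17.15)² = 11.18 × 11.9 × 294.1225 ≈ 39,130.6 × g
Your rotor: r = 40.1 / 2 = 20.05 cm
39,130.6 = 11.18 × 20.05 × (N/1000)²
(N/1000)² = 39,130.6 / 224.159 = 174.5663
N = 1000 × √174.5663 ≈ 13,212.4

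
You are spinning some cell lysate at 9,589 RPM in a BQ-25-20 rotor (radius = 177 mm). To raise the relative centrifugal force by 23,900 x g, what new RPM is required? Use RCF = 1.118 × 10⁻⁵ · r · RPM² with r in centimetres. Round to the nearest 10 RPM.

r = 177 mm = 17.7 cm
Current RCF = 1.118 × 10⁻⁵ × 17.7 × (9589)² = 1.118 × 10⁻⁵ × 17.7 × 91,948,921 ≈ 18,195.4 × g
Target RCF = 18,195.4 + 23,900 = 42,095.4 × g
N² = 42,095.4 / (19.7886 × 10⁻⁵) = 212,725,509
N ≈ √212,725,509 ≈ 14,585.1

N₂ ≈ 14590 RPM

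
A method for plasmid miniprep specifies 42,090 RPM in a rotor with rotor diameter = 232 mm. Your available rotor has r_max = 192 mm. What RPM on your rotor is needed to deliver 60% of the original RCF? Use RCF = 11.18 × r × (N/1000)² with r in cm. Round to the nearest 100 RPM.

Original rotor: r = 232 mm / 2 = 116 mm = 11.6 cm
RCF_original = 11.18 × 11.6 × (42.09)² = 11.18 × 11.6 × 1,771.5681 ≈ 229,751.1 × g
Target RCF = 0.6 × 229,751.1 ≈ 137,850.7 × g
Your rotor: r = 192 mm = 19.2 cm
137,850.7 = 11.18 × 19.2 × (N/1000)²
(N/1000)² = 137,850.7 / 214.656 = 642.1936
N = 1000 × √642.1936 ≈ 25,341.5

≈ 25300 RPM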